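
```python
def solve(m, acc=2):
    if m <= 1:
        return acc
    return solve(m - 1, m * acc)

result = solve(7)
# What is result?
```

Accumulator trace (n, acc): (7, 2) -> (6, 14) -> (5, 84) -> (4, 420) -> (3, 1680) -> (2, 5040) -> (1, 10080) -> return 10080

Answer: 10080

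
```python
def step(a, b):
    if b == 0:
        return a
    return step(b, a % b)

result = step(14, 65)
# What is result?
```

step(14, 65) -> step(65, 14) -> step(14, 9) -> step(9, 5) -> step(5, 4) -> step(4, 1) -> step(1, 0) -> 1

Answer: 1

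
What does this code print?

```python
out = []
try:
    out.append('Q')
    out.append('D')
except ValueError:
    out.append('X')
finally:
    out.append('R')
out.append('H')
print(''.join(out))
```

Execution trace: 'Q' (try body) → 'D' (try body, no exception) → 'R' (finally) → 'H' (after the try/except). Output: QDRH

Answer: QDRH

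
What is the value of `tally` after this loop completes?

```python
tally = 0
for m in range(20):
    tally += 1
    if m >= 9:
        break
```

Loop breaks when m reaches 9, tally is 10
`tally` takes the values: 0 → 1 → 2 → 3 → 4 → 5 → 6 → 7 → 8 → 9 → 10

Answer: 10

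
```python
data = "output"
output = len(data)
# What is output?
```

Trace:
`data = "output"` → data = 'output'
`output = len(data)` → output = 6
So output = 6

Answer: 6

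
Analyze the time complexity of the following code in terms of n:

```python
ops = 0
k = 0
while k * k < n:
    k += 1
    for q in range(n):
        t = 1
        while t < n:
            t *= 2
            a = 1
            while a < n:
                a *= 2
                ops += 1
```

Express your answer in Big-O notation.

Each loop level contributes: √n × n × log n × log n. Multiplying the contributions gives O(n√n log² n).

Answer: O(n√n log² n)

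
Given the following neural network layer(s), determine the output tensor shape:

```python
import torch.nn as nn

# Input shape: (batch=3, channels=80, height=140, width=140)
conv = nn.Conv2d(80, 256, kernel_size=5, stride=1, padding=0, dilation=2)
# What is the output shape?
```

Input: (3, 80, 140, 140) -> Output: (3, 256, 132, 132)

Answer: (3, 256, 132, 132)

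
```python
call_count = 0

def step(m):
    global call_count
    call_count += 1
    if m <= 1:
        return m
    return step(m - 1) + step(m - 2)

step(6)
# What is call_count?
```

Calls(m) = 1 + Calls(m-1) + Calls(m-2); Calls(0)=Calls(1)=1. For m=6 this gives 25.

Answer: 25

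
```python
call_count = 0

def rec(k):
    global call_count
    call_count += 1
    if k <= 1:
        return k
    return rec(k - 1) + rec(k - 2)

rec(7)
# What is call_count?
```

Calls(k) = 1 + Calls(k-1) + Calls(k-2); Calls(0)=Calls(1)=1. For k=7 this gives 41.

Answer: 41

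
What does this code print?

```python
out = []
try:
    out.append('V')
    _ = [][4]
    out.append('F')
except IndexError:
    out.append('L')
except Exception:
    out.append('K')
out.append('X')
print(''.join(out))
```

Execution trace: 'V' (try body) → 'L' (except IndexError) → 'X' (after the try/except). Output: VLX

Answer: VLX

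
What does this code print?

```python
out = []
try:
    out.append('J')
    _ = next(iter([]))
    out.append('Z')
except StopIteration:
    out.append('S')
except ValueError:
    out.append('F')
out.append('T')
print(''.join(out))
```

Execution trace: 'J' (try body) → 'S' (except StopIteration) → 'T' (after the try/except). Output: JST

Answer: JST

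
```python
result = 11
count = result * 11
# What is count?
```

Trace:
`result = 11` → result = 11
`count = result * 11` → count = 121
So count = 121

Answer: 121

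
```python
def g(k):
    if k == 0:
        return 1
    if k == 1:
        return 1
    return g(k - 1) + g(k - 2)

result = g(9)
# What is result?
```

Build up from base cases: g(0)=1, g(1)=1, g(2)=2, g(3)=3, g(4)=5, g(5)=8, g(6)=13, ..., g(9)=55

Answer: 55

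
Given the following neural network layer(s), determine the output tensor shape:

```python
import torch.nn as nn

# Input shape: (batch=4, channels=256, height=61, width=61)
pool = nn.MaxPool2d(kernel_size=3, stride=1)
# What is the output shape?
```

Input: (4, 256, 61, 61) -> Output: (4, 256, 59, 59)

Answer: (4, 256, 59, 59)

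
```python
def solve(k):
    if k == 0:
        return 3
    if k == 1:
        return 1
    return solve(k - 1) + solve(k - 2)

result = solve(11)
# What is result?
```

Build up from base cases: solve(0)=3, solve(1)=1, solve(2)=4, solve(3)=5, solve(4)=9, solve(5)=14, solve(6)=23, ..., solve(11)=254

Answer: 254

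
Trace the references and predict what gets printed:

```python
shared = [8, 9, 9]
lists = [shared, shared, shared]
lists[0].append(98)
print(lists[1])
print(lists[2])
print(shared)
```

Key concept: list of same reference.
Step by step:
`shared = [8, 9, 9]` → shared = [8, 9, 9]
`lists = [shared, shared, shared]` → lists = [[8, 9, 9], [8, 9, 9], [8, 9, 9]]
`lists[0].append(98)` → shared = [8, 9, 9, 98]; lists = [[8, 9, 9, 98], [8, 9, 9, 98], [8, 9, 9, 98]]
`print(lists[1])` → prints [8, 9, 9, 98]
`print(lists[2])` → prints [8, 9, 9, 98]
`print(shared)` → prints [8, 9, 9, 98]

Answer:
[8, 9, 9, 98]
[8, 9, 9, 98]
[8, 9, 9, 98]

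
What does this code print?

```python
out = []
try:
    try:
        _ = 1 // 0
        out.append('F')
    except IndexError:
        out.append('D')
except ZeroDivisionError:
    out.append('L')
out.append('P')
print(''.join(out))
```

Execution trace: 'L' (outer except ZeroDivisionError) → 'P' (after the try/except). Output: LP

Answer: LP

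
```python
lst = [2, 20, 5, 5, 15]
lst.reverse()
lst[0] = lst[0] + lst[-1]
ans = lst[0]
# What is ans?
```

Trace:
`lst = [2, 20, 5, 5, 15]` → lst = [2, 20, 5, 5, 15]
`lst.reverse()` → lst = [15, 5, 5, 20, 2]
`lst[0] = lst[0] + lst[-1]` → lst = [17, 5, 5, 20, 2]
`ans = lst[0]` → ans = 17
So ans = 17

Answer: 17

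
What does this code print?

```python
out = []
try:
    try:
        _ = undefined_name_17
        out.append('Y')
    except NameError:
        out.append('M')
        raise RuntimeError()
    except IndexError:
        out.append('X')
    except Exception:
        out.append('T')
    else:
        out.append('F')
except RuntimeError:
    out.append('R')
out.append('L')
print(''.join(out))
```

Execution trace: 'M' (inner except NameError) → 'R' (outer except RuntimeError) → 'L' (after the try/except). Output: MRL

Answer: MRL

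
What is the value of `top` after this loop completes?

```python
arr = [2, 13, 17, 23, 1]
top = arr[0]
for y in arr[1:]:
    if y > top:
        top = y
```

Maximum of [2, 13, 17, 23, 1]
`top` takes the values: 2 → 13 → 17 → 23

Answer: 23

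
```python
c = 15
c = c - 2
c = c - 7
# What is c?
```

Trace:
`c = 15` → c = 15
`c = c - 2` → c = 13
`c = c - 7` → c = 6
So c = 6

Answer: 6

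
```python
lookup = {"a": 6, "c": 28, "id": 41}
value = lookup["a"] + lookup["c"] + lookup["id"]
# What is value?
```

Trace:
`lookup = {"a": 6, "c": 28, "id": 41}` → lookup = {'a': 6, 'c': 28, 'id': 41}
`value = lookup["a"] + lookup["c"] + lookup["id"]` → value = 75
So value = 75

Answer: 75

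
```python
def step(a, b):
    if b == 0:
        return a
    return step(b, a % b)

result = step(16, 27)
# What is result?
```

step(16, 27) -> step(27, 16) -> step(16, 11) -> step(11, 5) -> step(5, 1) -> step(1, 0) -> 1

Answer: 1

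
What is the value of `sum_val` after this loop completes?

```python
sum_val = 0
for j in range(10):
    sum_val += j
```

Sum of 0 to 9 = 45
`sum_val` takes the values: 0 → 1 → 3 → 6 → 10 → 15 → 21 → 28 → 36 → 45

Answer: 45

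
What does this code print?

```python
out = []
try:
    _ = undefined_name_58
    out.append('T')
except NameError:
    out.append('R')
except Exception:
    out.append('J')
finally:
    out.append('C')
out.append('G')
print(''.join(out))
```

Execution trace: 'R' (except NameError) → 'C' (finally) → 'G' (after the try/except). Output: RCG

Answer: RCG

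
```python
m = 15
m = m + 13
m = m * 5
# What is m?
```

Trace:
`m = 15` → m = 15
`m = m + 13` → m = 28
`m = m * 5` → m = 140
So m = 140

Answer: 140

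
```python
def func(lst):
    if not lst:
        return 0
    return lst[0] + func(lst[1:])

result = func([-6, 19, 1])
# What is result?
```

(-6) + 19 + 1 + 0 = 14

Answer: 14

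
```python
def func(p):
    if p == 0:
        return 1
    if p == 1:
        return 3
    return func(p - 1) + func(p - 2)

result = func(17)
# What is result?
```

Build up from base cases: func(0)=1, func(1)=3, func(2)=4, func(3)=7, func(4)=11, func(5)=18, func(6)=29, ..., func(17)=5778

Answer: 5778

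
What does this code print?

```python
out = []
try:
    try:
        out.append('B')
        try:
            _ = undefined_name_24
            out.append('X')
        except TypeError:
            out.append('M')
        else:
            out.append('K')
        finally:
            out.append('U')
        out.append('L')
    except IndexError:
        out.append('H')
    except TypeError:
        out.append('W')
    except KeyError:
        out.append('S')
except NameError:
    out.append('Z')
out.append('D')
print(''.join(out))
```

Execution trace: 'B' (try body) → 'U' (inner finally) → 'Z' (outer except NameError) → 'D' (after the try/except). Output: BUZD

Answer: BUZD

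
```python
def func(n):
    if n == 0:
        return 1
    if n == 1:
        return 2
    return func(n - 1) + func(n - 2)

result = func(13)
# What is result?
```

Build up from base cases: func(0)=1, func(1)=2, func(2)=3, func(3)=5, func(4)=8, func(5)=13, func(6)=21, ..., func(13)=610

Answer: 610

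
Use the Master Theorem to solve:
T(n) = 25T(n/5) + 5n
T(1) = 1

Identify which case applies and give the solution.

a=25, b=5, f(n)=5n. log_5(25) = 2. Since c=1 < 2, Case 1 applies: T(n) = Θ(n^log_b(a)) = O(n^2).

Answer: O(n^2) - Case 1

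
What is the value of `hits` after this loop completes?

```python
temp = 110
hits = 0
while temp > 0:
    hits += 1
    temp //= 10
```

Count digits by repeated division by 10
`hits` takes the values: 0 → 1 → 2 → 3

Answer: 3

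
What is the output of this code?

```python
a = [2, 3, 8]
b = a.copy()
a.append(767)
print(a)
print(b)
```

Key concept: list.copy() creates independent copy.
Step by step:
`a = [2, 3, 8]` → a = [2, 3, 8]
`b = a.copy()` → b = [2, 3, 8]
`a.append(767)` → a = [2, 3, 8, 767]
`print(a)` → prints [2, 3, 8, 767]
`print(b)` → prints [2, 3, 8]

Answer:
[2, 3, 8, 767]
[2, 3, 8]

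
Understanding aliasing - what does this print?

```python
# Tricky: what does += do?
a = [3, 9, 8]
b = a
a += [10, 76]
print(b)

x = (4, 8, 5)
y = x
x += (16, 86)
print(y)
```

Key concept: += behavior differs for mutable vs immutable.
Step by step:
`a = [3, 9, 8]` → a = [3, 9, 8]
`b = a` → b = [3, 9, 8] (same object as a)
`a += [10, 76]` → a = [3, 9, 8, 10, 76] (same object as b); b = [3, 9, 8, 10, 76] (same object as a)
`print(b)` → prints [3, 9, 8, 10, 76]
`x = (4, 8, 5)` → x = (4, 8, 5)
`y = x` → y = (4, 8, 5)
`x += (16, 86)` → x = (4, 8, 5, 16, 86)
`print(y)` → prints (4, 8, 5)

Answer:
[3, 9, 8, 10, 76]
(4, 8, 5)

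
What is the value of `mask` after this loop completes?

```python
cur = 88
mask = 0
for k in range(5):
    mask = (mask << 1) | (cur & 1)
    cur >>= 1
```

Reverse lowest 5 bits of 88
`mask` takes the values: 0 → 1 → 3

Answer: 3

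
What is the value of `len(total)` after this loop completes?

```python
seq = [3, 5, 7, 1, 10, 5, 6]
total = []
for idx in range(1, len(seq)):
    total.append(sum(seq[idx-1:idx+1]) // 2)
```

Number of 2-element averages
`total` takes the values: [] → [4] → [4, 6] → [4, 6, 4] → [4, 6, 4, 5] → [4, 6, 4, 5, 7] → [4, 6, 4, 5, 7, 5]
So `len(total)` = 6

Answer: 6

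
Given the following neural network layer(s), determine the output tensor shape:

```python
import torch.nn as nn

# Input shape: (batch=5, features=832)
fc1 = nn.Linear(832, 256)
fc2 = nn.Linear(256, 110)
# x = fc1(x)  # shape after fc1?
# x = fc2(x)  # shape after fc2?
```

Input: (5, 832) -> after fc1: (5, 256) -> Output: (5, 110)

Answer: (5, 110)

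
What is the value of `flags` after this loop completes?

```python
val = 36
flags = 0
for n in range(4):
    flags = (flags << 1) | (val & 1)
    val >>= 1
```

Reverse lowest 4 bits of 36
`flags` takes the values: 0 → 1 → 2

Answer: 2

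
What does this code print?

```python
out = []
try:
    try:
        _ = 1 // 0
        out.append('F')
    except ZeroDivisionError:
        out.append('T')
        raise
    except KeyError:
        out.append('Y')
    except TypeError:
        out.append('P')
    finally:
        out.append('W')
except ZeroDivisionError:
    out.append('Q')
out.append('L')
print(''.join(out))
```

Execution trace: 'T' (inner except ZeroDivisionError) → 'W' (inner finally) → 'Q' (outer except ZeroDivisionError) → 'L' (after the try/except). Output: TWQL

Answer: TWQL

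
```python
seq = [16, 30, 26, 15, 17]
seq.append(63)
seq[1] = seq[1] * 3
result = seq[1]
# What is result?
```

Trace:
`seq = [16, 30, 26, 15, 17]` → seq = [16, 30, 26, 15, 17]
`seq.append(63)` → seq = [16, 30, 26, 15, 17, 63]
`seq[1] = seq[1] * 3` → seq = [16, 90, 26, 15, 17, 63]
`result = seq[1]` → result = 90
So result = 90

Answer: 90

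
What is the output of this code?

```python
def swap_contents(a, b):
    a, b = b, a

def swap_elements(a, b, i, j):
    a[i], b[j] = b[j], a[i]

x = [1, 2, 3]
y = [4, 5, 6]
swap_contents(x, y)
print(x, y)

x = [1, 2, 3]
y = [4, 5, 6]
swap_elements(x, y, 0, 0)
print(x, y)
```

Key concept: parameter rebinding vs mutation.
Step by step:
`x = [1, 2, 3]` → x = [1, 2, 3]
`y = [4, 5, 6]` → y = [4, 5, 6]
`swap_contents(x, y)` → no visible change to tracked variables
`print(x, y)` → prints [1, 2, 3] [4, 5, 6]
`x = [1, 2, 3]` → x = [1, 2, 3]
`y = [4, 5, 6]` → y = [4, 5, 6]
`swap_elements(x, y, 0, 0)` → x = [4, 2, 3]; y = [1, 5, 6]
`print(x, y)` → prints [4, 2, 3] [1, 5, 6]

Answer:
[1, 2, 3] [4, 5, 6]
[4, 2, 3] [1, 5, 6]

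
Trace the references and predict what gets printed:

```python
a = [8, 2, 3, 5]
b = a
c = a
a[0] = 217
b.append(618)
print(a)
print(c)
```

Key concept: multiple aliases.
Step by step:
`a = [8, 2, 3, 5]` → a = [8, 2, 3, 5]
`b = a` → b = [8, 2, 3, 5] (same object as a)
`c = a` → c = [8, 2, 3, 5] (same object as a, b)
`a[0] = 217` → a = [217, 2, 3, 5] (same object as b, c); b = [217, 2, 3, 5] (same object as a, c); c = [217, 2, 3, 5] (same object as a, b)
`b.append(618)` → a = [217, 2, 3, 5, 618] (same object as b, c); b = [217, 2, 3, 5, 618] (same object as a, c); c = [217, 2, 3, 5, 618] (same object as a, b)
`print(a)` → prints [217, 2, 3, 5, 618]
`print(c)` → prints [217, 2, 3, 5, 618]

Answer:
[217, 2, 3, 5, 618]
[217, 2, 3, 5, 618]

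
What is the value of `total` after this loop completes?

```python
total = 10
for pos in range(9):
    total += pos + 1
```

Start at 10, add 1 to 9 = 55
`total` takes the values: 10 → 11 → 13 → 16 → 20 → 25 → 31 → 38 → 46 → 55

Answer: 55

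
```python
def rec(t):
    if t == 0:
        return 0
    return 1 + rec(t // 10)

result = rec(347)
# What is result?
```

Count of digits of 347: 3

Answer: 3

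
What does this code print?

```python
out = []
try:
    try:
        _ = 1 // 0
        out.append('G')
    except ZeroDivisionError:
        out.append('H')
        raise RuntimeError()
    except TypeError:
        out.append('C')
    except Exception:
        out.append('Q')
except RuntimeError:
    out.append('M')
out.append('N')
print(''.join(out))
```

Execution trace: 'H' (inner except ZeroDivisionError) → 'M' (outer except RuntimeError) → 'N' (after the try/except). Output: HMN

Answer: HMN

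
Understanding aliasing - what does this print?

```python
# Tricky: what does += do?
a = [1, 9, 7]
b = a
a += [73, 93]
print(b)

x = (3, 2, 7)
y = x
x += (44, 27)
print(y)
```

Key concept: += behavior differs for mutable vs immutable.
Step by step:
`a = [1, 9, 7]` → a = [1, 9, 7]
`b = a` → b = [1, 9, 7] (same object as a)
`a += [73, 93]` → a = [1, 9, 7, 73, 93] (same object as b); b = [1, 9, 7, 73, 93] (same object as a)
`print(b)` → prints [1, 9, 7, 73, 93]
`x = (3, 2, 7)` → x = (3, 2, 7)
`y = x` → y = (3, 2, 7)
`x += (44, 27)` → x = (3, 2, 7, 44, 27)
`print(y)` → prints (3, 2, 7)

Answer:
[1, 9, 7, 73, 93]
(3, 2, 7)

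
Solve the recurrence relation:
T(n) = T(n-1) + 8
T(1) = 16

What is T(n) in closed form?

Unrolling: T(n) = T(1) + 8·(n-1) = 16 + 8(n-1) = 8n + 8.

Answer: T(n) = 8n + 8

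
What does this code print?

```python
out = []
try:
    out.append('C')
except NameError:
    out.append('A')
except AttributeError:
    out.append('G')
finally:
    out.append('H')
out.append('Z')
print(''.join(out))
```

Execution trace: 'C' (try body, no exception) → 'H' (finally) → 'Z' (after the try/except). Output: CHZ

Answer: CHZ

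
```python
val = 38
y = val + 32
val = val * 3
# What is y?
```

Trace:
`val = 38` → val = 38
`y = val + 32` → y = 70
`val = val * 3` → val = 114
So y = 70

Answer: 70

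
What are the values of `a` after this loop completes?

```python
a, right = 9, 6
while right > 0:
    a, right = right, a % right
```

GCD of 9 and 6
`a` takes the values: 9 → 6 → 3

Answer: 3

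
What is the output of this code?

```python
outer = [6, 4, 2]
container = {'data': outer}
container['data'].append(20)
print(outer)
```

Key concept: dict holds reference to list.
Step by step:
`outer = [6, 4, 2]` → outer = [6, 4, 2]
`container = {'data': outer}` → container = {'data': [6, 4, 2]}
`container['data'].append(20)` → outer = [6, 4, 2, 20]; container = {'data': [6, 4, 2, 20]}
`print(outer)` → prints [6, 4, 2, 20]

Answer: [6, 4, 2, 20]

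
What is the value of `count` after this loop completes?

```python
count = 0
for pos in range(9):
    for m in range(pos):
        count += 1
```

Triangle number: 0+1+2+...+8
`count` takes the values: 0 → 1 → 2 → 3 → 4 → 5 → 6 → 7 → 8 → 9 → 10 → 11 → 12 → 13 → 14 → 15 → 16 → 17 → 18 → 19 → 20 → 21 → 22 → 23 → 24 → 25 → 26 → 27 → 28 → 29 → 30 → 31 → 32 → 33 → 34 → 35 → 36

Answer: 36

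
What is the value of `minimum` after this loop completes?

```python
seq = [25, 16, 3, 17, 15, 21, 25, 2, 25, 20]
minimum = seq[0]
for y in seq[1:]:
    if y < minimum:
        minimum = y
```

Minimum of [25, 16, 3, 17, 15, 21, 25, 2, 25, 20]
`minimum` takes the values: 25 → 16 → 3 → 2

Answer: 2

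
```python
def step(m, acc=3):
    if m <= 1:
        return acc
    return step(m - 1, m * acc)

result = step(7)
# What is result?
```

Accumulator trace (n, acc): (7, 3) -> (6, 21) -> (5, 126) -> (4, 630) -> (3, 2520) -> (2, 7560) -> (1, 15120) -> return 15120

Answer: 15120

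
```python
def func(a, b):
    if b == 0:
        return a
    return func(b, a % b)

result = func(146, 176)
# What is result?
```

func(146, 176) -> func(176, 146) -> func(146, 30) -> func(30, 26) -> func(26, 4) -> func(4, 2) -> func(2, 0) -> 2

Answer: 2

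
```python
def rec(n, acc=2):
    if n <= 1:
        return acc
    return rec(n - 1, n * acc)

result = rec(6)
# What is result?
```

Accumulator trace (n, acc): (6, 2) -> (5, 12) -> (4, 60) -> (3, 240) -> (2, 720) -> (1, 1440) -> return 1440

Answer: 1440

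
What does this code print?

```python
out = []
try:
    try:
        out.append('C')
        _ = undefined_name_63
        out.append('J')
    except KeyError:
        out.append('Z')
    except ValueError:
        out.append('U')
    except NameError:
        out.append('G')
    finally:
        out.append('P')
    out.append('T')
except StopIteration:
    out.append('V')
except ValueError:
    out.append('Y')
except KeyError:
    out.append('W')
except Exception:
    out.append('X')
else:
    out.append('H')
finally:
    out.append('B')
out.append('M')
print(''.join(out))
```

Execution trace: 'C' (inner try body) → 'G' (inner except NameError) → 'P' (inner finally) → 'T' (try body, no exception) → 'H' (else) → 'B' (finally) → 'M' (after the try/except). Output: CGPTHBM

Answer: CGPTHBM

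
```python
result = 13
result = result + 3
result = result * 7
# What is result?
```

Trace:
`result = 13` → result = 13
`result = result + 3` → result = 16
`result = result * 7` → result = 112
So result = 112

Answer: 112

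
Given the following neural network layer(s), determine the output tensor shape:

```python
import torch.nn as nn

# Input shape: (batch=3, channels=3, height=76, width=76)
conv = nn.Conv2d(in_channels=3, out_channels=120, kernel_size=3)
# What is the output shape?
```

Input: (3, 3, 76, 76) -> Output: (3, 120, 74, 74)

Answer: (3, 120, 74, 74)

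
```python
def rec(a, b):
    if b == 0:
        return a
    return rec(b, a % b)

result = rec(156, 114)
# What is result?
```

rec(156, 114) -> rec(114, 42) -> rec(42, 30) -> rec(30, 12) -> rec(12, 6) -> rec(6, 0) -> 6

Answer: 6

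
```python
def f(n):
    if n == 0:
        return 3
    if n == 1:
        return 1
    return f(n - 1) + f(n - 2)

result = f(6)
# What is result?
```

Build up from base cases: f(0)=3, f(1)=1, f(2)=4, f(3)=5, f(4)=9, f(5)=14, f(6)=23

Answer: 23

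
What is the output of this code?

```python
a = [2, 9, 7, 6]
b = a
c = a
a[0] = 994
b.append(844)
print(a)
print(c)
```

Key concept: multiple aliases.
Step by step:
`a = [2, 9, 7, 6]` → a = [2, 9, 7, 6]
`b = a` → b = [2, 9, 7, 6] (same object as a)
`c = a` → c = [2, 9, 7, 6] (same object as a, b)
`a[0] = 994` → a = [994, 9, 7, 6] (same object as b, c); b = [994, 9, 7, 6] (same object as a, c); c = [994, 9, 7, 6] (same object as a, b)
`b.append(844)` → a = [994, 9, 7, 6, 844] (same object as b, c); b = [994, 9, 7, 6, 844] (same object as a, c); c = [994, 9, 7, 6, 844] (same object as a, b)
`print(a)` → prints [994, 9, 7, 6, 844]
`print(c)` → prints [994, 9, 7, 6, 844]

Answer:
[994, 9, 7, 6, 844]
[994, 9, 7, 6, 844]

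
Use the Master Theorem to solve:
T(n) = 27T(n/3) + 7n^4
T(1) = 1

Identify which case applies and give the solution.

a=27, b=3, f(n)=7n^4. log_3(27) = 3. Since c=4 > 3 and the regularity condition holds (27(n/3)^4 = (27/3^4)n^4 with 27/3^4 < 1), Case 3 applies: T(n) = Θ(f(n)) = O(n^4).

Answer: O(n^4) - Case 3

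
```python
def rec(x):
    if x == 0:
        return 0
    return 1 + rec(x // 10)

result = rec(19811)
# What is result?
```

Count of digits of 19811: 5

Answer: 5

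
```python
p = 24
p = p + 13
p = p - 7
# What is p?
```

Trace:
`p = 24` → p = 24
`p = p + 13` → p = 37
`p = p - 7` → p = 30
So p = 30

Answer: 30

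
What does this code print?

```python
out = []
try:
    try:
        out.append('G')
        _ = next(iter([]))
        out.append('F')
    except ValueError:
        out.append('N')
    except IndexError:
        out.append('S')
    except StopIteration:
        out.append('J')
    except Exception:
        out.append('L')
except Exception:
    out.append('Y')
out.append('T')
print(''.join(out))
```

Execution trace: 'G' (inner try body) → 'J' (inner except StopIteration) → 'T' (after the try/except). Output: GJT

Answer: GJT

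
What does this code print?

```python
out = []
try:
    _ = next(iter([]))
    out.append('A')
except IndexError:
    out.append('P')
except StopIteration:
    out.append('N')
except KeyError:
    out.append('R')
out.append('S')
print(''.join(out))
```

Execution trace: 'N' (except StopIteration) → 'S' (after the try/except). Output: NS

Answer: NS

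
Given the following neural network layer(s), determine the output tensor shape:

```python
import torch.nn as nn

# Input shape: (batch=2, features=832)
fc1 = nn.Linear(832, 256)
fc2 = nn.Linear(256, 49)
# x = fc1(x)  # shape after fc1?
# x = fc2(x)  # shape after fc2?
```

Input: (2, 832) -> after fc1: (2, 256) -> Output: (2, 49)

Answer: (2, 49)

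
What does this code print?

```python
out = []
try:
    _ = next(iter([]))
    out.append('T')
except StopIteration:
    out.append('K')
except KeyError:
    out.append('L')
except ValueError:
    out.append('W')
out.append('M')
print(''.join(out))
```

Execution trace: 'K' (except StopIteration) → 'M' (after the try/except). Output: KM

Answer: KM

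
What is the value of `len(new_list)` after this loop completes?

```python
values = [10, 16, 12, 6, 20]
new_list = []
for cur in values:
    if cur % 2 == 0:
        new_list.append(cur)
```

Count even numbers in [10, 16, 12, 6, 20]
`new_list` takes the values: [] → [10] → [10, 16] → [10, 16, 12] → [10, 16, 12, 6] → [10, 16, 12, 6, 20]
So `len(new_list)` = 5

Answer: 5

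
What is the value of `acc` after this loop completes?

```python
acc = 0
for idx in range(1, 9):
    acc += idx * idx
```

Sum of squares 1² to 8² = 204
`acc` takes the values: 0 → 1 → 5 → 14 → 30 → 55 → 91 → 140 → 204

Answer: 204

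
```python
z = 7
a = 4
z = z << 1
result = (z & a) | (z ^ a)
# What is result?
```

Trace:
`z = 7` → z = 7
`a = 4` → a = 4
`z = z << 1` → z = 14
`result = (z & a) | (z ^ a)` → result = 14
So result = 14

Answer: 14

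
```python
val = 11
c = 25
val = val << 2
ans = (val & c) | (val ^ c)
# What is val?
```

Trace:
`val = 11` → val = 11
`c = 25` → c = 25
`val = val << 2` → val = 44
`ans = (val & c) | (val ^ c)` → ans = 61
So val = 44

Answer: 44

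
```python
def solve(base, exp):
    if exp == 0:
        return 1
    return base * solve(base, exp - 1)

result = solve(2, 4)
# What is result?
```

solve(2, 4) = 2 * 2 * 2 * 2 = 16

Answer: 16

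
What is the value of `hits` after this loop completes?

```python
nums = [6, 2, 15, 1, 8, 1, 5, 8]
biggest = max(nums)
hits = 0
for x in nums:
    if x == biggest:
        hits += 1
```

Count of max value 15 in [6, 2, 15, 1, 8, 1, 5, 8]
`hits` takes the values: 0 → 1

Answer: 1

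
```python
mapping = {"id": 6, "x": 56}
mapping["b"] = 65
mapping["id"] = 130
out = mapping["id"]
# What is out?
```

Trace:
`mapping = {"id": 6, "x": 56}` → mapping = {'id': 6, 'x': 56}
`mapping["b"] = 65` → mapping = {'id': 6, 'x': 56, 'b': 65}
`mapping["id"] = 130` → mapping = {'id': 130, 'x': 56, 'b': 65}
`out = mapping["id"]` → out = 130
So out = 130

Answer: 130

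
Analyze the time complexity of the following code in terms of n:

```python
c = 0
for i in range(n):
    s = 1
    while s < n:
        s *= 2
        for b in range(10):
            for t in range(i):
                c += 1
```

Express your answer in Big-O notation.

Each loop level contributes: n × log n × 1 × n. Multiplying the contributions gives O(n^2 log n).

Answer: O(n^2 log n)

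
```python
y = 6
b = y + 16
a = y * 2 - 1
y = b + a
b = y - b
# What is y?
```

Trace:
`y = 6` → y = 6
`b = y + 16` → b = 22
`a = y * 2 - 1` → a = 11
`y = b + a` → y = 33
`b = y - b` → b = 11
So y = 33

Answer: 33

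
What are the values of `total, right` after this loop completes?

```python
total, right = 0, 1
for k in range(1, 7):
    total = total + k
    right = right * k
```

Sum and factorial of 1 to 6
`total, right` takes the values: (0, 1) → (1, 1) → (3, 1) → (3, 2) → (6, 2) → (6, 6) → (10, 6) → (10, 24) → (15, 24) → (15, 120) → (21, 120) → (21, 720)

Answer: 21, 720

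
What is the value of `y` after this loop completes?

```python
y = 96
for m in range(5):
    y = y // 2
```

Halve 5 times: 96 // 2^5 = 3
`y` takes the values: 96 → 48 → 24 → 12 → 6 → 3

Answer: 3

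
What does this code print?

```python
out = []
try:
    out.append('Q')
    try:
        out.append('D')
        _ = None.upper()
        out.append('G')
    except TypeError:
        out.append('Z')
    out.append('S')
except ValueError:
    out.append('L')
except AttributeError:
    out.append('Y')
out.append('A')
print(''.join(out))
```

Execution trace: 'Q' (try body) → 'D' (inner try body) → 'Y' (except AttributeError) → 'A' (after the try/except). Output: QDYA

Answer: QDYA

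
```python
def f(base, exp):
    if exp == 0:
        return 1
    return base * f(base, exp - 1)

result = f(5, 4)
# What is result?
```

f(5, 4) = 5 * 5 * 5 * 5 = 625

Answer: 625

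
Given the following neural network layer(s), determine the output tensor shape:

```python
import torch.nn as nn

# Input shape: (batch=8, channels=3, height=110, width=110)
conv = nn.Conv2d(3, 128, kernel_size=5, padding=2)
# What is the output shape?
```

Input: (8, 3, 110, 110) -> Output: (8, 128, 110, 110)

Answer: (8, 128, 110, 110)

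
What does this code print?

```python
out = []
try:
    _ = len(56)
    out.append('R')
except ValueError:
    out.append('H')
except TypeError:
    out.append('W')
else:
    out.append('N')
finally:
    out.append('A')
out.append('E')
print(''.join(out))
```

Execution trace: 'W' (except TypeError) → 'A' (finally) → 'E' (after the try/except). Output: WAE

Answer: WAE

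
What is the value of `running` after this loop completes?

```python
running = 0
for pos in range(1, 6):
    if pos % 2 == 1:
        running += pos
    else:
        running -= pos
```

Add odd, subtract even
`running` takes the values: 0 → 1 → -1 → 2 → -2 → 3

Answer: 3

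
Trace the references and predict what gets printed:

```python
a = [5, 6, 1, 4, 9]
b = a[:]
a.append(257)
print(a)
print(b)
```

Key concept: slice [:] creates copy.
Step by step:
`a = [5, 6, 1, 4, 9]` → a = [5, 6, 1, 4, 9]
`b = a[:]` → b = [5, 6, 1, 4, 9]
`a.append(257)` → a = [5, 6, 1, 4, 9, 257]
`print(a)` → prints [5, 6, 1, 4, 9, 257]
`print(b)` → prints [5, 6, 1, 4, 9]

Answer:
[5, 6, 1, 4, 9, 257]
[5, 6, 1, 4, 9]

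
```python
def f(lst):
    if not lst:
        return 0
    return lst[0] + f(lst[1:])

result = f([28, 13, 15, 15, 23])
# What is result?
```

28 + 13 + 15 + 15 + 23 + 0 = 94

Answer: 94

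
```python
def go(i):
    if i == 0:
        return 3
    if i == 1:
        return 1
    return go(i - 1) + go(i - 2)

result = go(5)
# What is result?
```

Build up from base cases: go(0)=3, go(1)=1, go(2)=4, go(3)=5, go(4)=9, go(5)=14

Answer: 14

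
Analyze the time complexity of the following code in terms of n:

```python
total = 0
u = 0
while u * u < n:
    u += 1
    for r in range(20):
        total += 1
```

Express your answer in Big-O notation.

Each loop level contributes: √n × 1. Multiplying the contributions gives O(√n).

Answer: O(√n)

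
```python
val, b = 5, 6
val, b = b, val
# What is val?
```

Trace:
`val, b = 5, 6` → val = 5; b = 6
`val, b = b, val` → val = 6; b = 5
So val = 6

Answer: 6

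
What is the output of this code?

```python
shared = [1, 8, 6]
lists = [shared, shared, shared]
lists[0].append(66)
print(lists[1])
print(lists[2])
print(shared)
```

Key concept: list of same reference.
Step by step:
`shared = [1, 8, 6]` → shared = [1, 8, 6]
`lists = [shared, shared, shared]` → lists = [[1, 8, 6], [1, 8, 6], [1, 8, 6]]
`lists[0].append(66)` → shared = [1, 8, 6, 66]; lists = [[1, 8, 6, 66], [1, 8, 6, 66], [1, 8, 6, 66]]
`print(lists[1])` → prints [1, 8, 6, 66]
`print(lists[2])` → prints [1, 8, 6, 66]
`print(shared)` → prints [1, 8, 6, 66]

Answer:
[1, 8, 6, 66]
[1, 8, 6, 66]
[1, 8, 6, 66]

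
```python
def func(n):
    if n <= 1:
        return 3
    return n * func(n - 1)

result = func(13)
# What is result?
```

func(13) = 13 * 12 * 11 * 10 * 9 * 8 * 7 * 6 * 5 * 4 * 3 * 2 * 3 = 18681062400

Answer: 18681062400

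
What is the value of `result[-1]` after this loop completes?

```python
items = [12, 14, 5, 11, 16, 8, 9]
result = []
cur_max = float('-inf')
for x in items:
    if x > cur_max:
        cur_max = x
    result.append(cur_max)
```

Running max ends at 16
`result` takes the values: [] → [12] → [12, 14] → [12, 14, 14] → [12, 14, 14, 14] → [12, 14, 14, 14, 16] → [12, 14, 14, 14, 16, 16] → [12, 14, 14, 14, 16, 16, 16]
So `result[-1]` = 16

Answer: 16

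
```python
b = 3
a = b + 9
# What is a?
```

Trace:
`b = 3` → b = 3
`a = b + 9` → a = 12
So a = 12

Answer: 12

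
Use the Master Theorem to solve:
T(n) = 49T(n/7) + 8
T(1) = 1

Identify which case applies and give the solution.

a=49, b=7, f(n)=8. log_7(49) = 2. Since c=0 < 2, Case 1 applies: T(n) = Θ(n^log_b(a)) = O(n^2).

Answer: O(n^2) - Case 1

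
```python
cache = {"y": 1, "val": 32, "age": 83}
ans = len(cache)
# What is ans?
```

Trace:
`cache = {"y": 1, "val": 32, "age": 83}` → cache = {'y': 1, 'val': 32, 'age': 83}
`ans = len(cache)` → ans = 3
So ans = 3

Answer: 3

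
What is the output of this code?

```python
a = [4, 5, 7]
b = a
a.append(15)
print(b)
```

Key concept: basic list aliasing.
Step by step:
`a = [4, 5, 7]` → a = [4, 5, 7]
`b = a` → b = [4, 5, 7] (same object as a)
`a.append(15)` → a = [4, 5, 7, 15] (same object as b); b = [4, 5, 7, 15] (same object as a)
`print(b)` → prints [4, 5, 7, 15]

Answer: [4, 5, 7, 15]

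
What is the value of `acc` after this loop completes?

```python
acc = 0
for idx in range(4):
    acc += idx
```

Sum of 0 to 3 = 6
`acc` takes the values: 0 → 1 → 3 → 6

Answer: 6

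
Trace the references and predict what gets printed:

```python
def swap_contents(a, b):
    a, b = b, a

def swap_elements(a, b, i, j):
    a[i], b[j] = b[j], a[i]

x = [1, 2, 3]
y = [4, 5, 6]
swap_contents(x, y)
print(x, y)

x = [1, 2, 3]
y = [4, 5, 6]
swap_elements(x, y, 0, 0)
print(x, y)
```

Key concept: parameter rebinding vs mutation.
Step by step:
`x = [1, 2, 3]` → x = [1, 2, 3]
`y = [4, 5, 6]` → y = [4, 5, 6]
`swap_contents(x, y)` → no visible change to tracked variables
`print(x, y)` → prints [1, 2, 3] [4, 5, 6]
`x = [1, 2, 3]` → x = [1, 2, 3]
`y = [4, 5, 6]` → y = [4, 5, 6]
`swap_elements(x, y, 0, 0)` → x = [4, 2, 3]; y = [1, 5, 6]
`print(x, y)` → prints [4, 2, 3] [1, 5, 6]

Answer:
[1, 2, 3] [4, 5, 6]
[4, 2, 3] [1, 5, 6]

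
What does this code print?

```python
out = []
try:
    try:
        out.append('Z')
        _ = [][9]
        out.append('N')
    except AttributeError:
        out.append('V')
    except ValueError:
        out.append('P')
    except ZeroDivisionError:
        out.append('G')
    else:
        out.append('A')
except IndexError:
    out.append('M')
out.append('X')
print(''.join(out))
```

Execution trace: 'Z' (try body) → 'M' (outer except IndexError) → 'X' (after the try/except). Output: ZMX

Answer: ZMX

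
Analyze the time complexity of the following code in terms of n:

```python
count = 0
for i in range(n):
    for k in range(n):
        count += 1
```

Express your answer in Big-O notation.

Each loop level contributes: n × n. Multiplying the contributions gives O(n^2).

Answer: O(n^2)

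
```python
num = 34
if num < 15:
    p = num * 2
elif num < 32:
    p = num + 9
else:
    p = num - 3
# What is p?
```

Trace:
`num = 34` → num = 34
`if num < 15: ...` → num < 15 is False, num < 32 is False, take else branch → p = 31
So p = 31

Answer: 31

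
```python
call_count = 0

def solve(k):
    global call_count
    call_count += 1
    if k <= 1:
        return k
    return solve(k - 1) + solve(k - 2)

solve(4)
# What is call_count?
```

Calls(k) = 1 + Calls(k-1) + Calls(k-2); Calls(0)=Calls(1)=1. For k=4 this gives 9.

Answer: 9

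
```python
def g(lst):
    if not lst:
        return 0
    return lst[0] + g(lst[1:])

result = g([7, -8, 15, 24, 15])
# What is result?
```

7 + (-8) + 15 + 24 + 15 + 0 = 53

Answer: 53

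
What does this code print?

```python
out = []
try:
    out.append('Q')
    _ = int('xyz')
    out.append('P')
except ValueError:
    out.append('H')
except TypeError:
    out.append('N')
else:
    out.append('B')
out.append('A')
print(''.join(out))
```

Execution trace: 'Q' (try body) → 'H' (except ValueError) → 'A' (after the try/except). Output: QHA

Answer: QHA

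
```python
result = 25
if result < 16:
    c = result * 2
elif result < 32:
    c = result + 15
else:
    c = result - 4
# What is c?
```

Trace:
`result = 25` → result = 25
`if result < 16: ...` → result < 16 is False, result < 32 is True → c = 40
So c = 40

Answer: 40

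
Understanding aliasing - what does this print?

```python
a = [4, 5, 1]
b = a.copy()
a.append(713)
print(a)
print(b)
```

Key concept: list.copy() creates independent copy.
Step by step:
`a = [4, 5, 1]` → a = [4, 5, 1]
`b = a.copy()` → b = [4, 5, 1]
`a.append(713)` → a = [4, 5, 1, 713]
`print(a)` → prints [4, 5, 1, 713]
`print(b)` → prints [4, 5, 1]

Answer:
[4, 5, 1, 713]
[4, 5, 1]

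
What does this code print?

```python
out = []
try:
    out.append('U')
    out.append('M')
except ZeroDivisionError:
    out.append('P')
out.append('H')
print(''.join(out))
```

Execution trace: 'U' (try body) → 'M' (try body, no exception) → 'H' (after the try/except). Output: UMH

Answer: UMH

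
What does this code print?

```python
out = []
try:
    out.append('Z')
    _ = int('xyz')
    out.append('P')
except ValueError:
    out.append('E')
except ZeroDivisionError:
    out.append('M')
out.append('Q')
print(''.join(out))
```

Execution trace: 'Z' (try body) → 'E' (except ValueError) → 'Q' (after the try/except). Output: ZEQ

Answer: ZEQ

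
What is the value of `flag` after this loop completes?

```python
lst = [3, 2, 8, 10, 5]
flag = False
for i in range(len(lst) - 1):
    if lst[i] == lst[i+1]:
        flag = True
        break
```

Check consecutive duplicates in [3, 2, 8, 10, 5]
`flag` takes the values: False

Answer: False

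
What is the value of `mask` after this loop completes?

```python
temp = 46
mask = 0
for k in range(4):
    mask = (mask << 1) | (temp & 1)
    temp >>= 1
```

Reverse lowest 4 bits of 46
`mask` takes the values: 0 → 1 → 3 → 7

Answer: 7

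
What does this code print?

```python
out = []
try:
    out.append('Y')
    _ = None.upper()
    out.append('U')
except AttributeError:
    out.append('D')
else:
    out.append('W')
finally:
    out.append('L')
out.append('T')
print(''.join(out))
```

Execution trace: 'Y' (try body) → 'D' (except AttributeError) → 'L' (finally) → 'T' (after the try/except). Output: YDLT

Answer: YDLT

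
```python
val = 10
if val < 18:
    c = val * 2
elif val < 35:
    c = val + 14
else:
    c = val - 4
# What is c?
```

Trace:
`val = 10` → val = 10
`if val < 18: ...` → val < 18 is True → c = 20
So c = 20

Answer: 20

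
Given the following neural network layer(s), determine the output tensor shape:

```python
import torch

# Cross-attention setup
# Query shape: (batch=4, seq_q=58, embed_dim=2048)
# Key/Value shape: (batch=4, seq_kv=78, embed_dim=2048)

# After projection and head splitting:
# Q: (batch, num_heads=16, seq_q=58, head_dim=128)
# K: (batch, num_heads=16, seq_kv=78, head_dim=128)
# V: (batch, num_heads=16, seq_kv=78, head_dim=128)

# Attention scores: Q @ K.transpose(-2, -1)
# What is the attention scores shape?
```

Input: (4, 58, 2048) -> Output: (4, 16, 58, 78)

Answer: (4, 16, 58, 78)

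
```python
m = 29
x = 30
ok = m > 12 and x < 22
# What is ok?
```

Trace:
`m = 29` → m = 29
`x = 30` → x = 30
`ok = m > 12 and x < 22` → ok = False
So ok = False

Answer: False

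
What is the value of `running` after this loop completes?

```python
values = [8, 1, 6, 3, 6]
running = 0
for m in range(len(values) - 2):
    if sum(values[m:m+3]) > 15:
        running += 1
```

Count windows with sum > 15
`running` takes the values: 0

Answer: 0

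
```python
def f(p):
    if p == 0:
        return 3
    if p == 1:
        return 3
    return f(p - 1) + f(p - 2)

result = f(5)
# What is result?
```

Build up from base cases: f(0)=3, f(1)=3, f(2)=6, f(3)=9, f(4)=15, f(5)=24

Answer: 24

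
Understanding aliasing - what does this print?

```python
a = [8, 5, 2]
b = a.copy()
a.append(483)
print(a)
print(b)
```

Key concept: list.copy() creates independent copy.
Step by step:
`a = [8, 5, 2]` → a = [8, 5, 2]
`b = a.copy()` → b = [8, 5, 2]
`a.append(483)` → a = [8, 5, 2, 483]
`print(a)` → prints [8, 5, 2, 483]
`print(b)` → prints [8, 5, 2]

Answer:
[8, 5, 2, 483]
[8, 5, 2]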